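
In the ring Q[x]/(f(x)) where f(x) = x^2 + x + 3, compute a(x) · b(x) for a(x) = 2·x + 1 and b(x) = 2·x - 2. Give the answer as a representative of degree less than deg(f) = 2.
First multiply in Q[x] without reducing: a · b = 4·x^2 - 2·x - 2. Now divide by f(x) = x^2 + x + 3, eliminating the leading term at each step:
  leading term 4·x^2: subtract (4)·f(x) = 4·x^2 + 4·x + 12, leaving -6·x - 14
The degree is now < 2, so this is the remainder. Hence a · b ≡ -6·x - 14 in Q[x]/(f).

Final answer: a · b ≡ -6·x - 14 (mod f(x))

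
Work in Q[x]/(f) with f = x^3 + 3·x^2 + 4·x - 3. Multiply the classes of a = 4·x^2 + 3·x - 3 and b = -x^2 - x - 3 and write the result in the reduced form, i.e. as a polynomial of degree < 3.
First multiply in Q[x] without reducing: a · b = -4·x^4 - 7·x^3 - 12·x^2 - 6·x + 9. Now divide by f(x) = x^3 + 3·x^2 + 4·x - 3, eliminating the leading term at each step:
  leading term -4·x^4: subtract (-4·x)·f(x) = -4·x^4 - 12·x^3 - 16·x^2 + 12·x, leaving 5·x^3 + 4·x^2 - 18·x + 9
  leading term 5·x^3: subtract (5)·f(x) = 5·x^3 + 15·x^2 + 20·x - 15, leaving -11·x^2 - 38·x + 24
The degree is now < 3, so this is the remainder. Hence a · b ≡ -11·x^2 - 38·x + 24 in Q[x]/(f).

Final answer: a · b ≡ -11·x^2 - 38·x + 24 (mod f(x))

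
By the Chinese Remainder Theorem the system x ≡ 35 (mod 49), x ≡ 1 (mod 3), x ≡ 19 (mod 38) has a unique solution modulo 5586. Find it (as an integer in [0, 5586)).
The moduli 49, 3, 38 are pairwise coprime, so by the CRT there is a unique solution mod 49·3·38 = 5586.
Solve by successive substitution. Start with x ≡ 35 (mod 49).
  Combine with x ≡ 1 (mod 3): write x = 35 + 49·t and require 35 + 49·t ≡ 1 (mod 3), i.e. 49·t ≡ 1 − 35 ≡ 2 (mod 3). Since 49^(−1) ≡ 1 (mod 3) (49 ≡ 1 (mod 3)), t ≡ 1·2 ≡ 2 (mod 3). So x ≡ 35 + 49·2 = 133 (mod 147).
  Combine with x ≡ 19 (mod 38): write x = 133 + 147·t and require 133 + 147·t ≡ 19 (mod 38), i.e. 147·t ≡ 19 − 133 ≡ 0 (mod 38). Since 147^(−1) ≡ 15 (mod 38) (147 ≡ 33 (mod 38)), t ≡ 15·0 ≡ 0 (mod 38). So x ≡ 133 + 147·0 = 133 (mod 5586).
Unique solution in [0, 5586): x = 133.

Final answer: x ≡ 133 (mod 5586); the representative in [0, 5586) is 133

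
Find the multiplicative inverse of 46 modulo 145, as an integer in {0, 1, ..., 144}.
Apply the extended Euclidean algorithm to (145, 46), tracking rows (r, s, t) with s·145 + t·46 = r. Each division r_prev = q·r_cur + r_new produces the new row as (previous row) − q·(current row):
  row A: (145, 1, 0)   [1·145 + 0·46 = 145]
  row B: (46, 0, 1)   [0·145 + 1·46 = 46]
  145 = 3·46 + 7   → row C = row A − 3·row B = (7, 1, −3)   [check: 1·145 − 3·46 = 7]
  46 = 6·7 + 4   → row D = row B − 6·row C = (4, −6, 19)   [check: −6·145 + 19·46 = 4]
  7 = 1·4 + 3   → row E = row C − 1·row D = (3, 7, −22)   [check: 7·145 − 22·46 = 3]
  4 = 1·3 + 1   → row F = row D − 1·row E = (1, −13, 41)   [check: −13·145 + 41·46 = 1]
  3 = 3·1 + 0   → remainder 0, stop. gcd = 1 (last nonzero row F).
The gcd is 1, so 46 is invertible mod 145. The last nonzero row gives −13·145 + 41·46 = 1, so t = 41. So 46^(−1) ≡ 41 (mod 145). Verify: 46 · 41 = 1886 ≡ 1 (mod 145). ✓

Final answer: 46^(−1) ≡ 41 (mod 145)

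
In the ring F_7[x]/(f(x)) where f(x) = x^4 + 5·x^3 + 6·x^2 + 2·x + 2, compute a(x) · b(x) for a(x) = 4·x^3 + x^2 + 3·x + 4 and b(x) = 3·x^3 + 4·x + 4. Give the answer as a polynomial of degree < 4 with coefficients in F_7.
Multiply as integer polynomials: a · b = 12·x^6 + 3·x^5 + 25·x^4 + 32·x^3 + 16·x^2 + 28·x + 16. Reducing coefficients mod 7: a · b ≡ 5·x^6 + 3·x^5 + 4·x^4 + 4·x^3 + 2·x^2 + 2. Now divide by f(x) = x^4 + 5·x^3 + 6·x^2 + 2·x + 2 in F_7[x], eliminating the leading term at each step:
  leading term 5·x^6: subtract (5·x^2)·f(x) = 5·x^6 + 4·x^5 + 2·x^4 + 3·x^3 + 3·x^2, leaving 6·x^5 + 2·x^4 + x^3 + 6·x^2 + 2 (coefficients mod 7)
  leading term 6·x^5: subtract (6·x)·f(x) = 6·x^5 + 2·x^4 + x^3 + 5·x^2 + 5·x, leaving x^2 + 2·x + 2 (coefficients mod 7)
The degree is now < 4, so this is the remainder. Hence a · b ≡ x^2 + 2·x + 2 in F_7[x]/(f).

Final answer: a · b ≡ x^2 + 2·x + 2 (mod f(x))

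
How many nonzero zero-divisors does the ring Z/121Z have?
In Z/121Z each nonzero element is either a unit (gcd with 121 is 1) or a zero-divisor (gcd > 1). The number of units is φ(121): factorise 121 = 11^2, so φ(121) = (11^2 − 11^1) = 110 = 110. The nonzero elements number 121 − 1 = 120. Hence the nonzero zero-divisors number 120 − 110 = 10.

Final answer: Z/121Z has 10 nonzero zero-divisors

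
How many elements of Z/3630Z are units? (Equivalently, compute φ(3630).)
An element a ∈ Z/3630Z is a unit iff gcd(a, 3630) = 1, so the number of units is φ(3630). φ is multiplicative, with φ(p^e) = p^e − p^(e−1). Factorise 3630 = 2 · 3 · 5 · 11^2. Then
  φ(3630) = (2 − 1) · (3 − 1) · (5 − 1) · (11^2 − 11^1) = 1 · 2 · 4 · 110 = 880.

Final answer: Z/3630Z has φ(3630) = 880 units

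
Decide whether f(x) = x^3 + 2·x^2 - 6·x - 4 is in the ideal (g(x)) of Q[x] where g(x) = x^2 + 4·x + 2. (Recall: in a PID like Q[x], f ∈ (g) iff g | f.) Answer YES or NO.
YES

In Q[x] the ideal (g) consists of all multiples of g, so f ∈ (g) iff g | f, i.e. iff the remainder of f on division by g is 0. Divide f by g (g is monic, so eliminate the leading term of the running remainder at each step):
  leading term x^3: subtract (x)·g(x) = x^3 + 4·x^2 + 2·x, leaving -2·x^2 - 8·x - 4
  leading term -2·x^2: subtract (-2)·g(x) = -2·x^2 - 8·x - 4, leaving 0
The remainder is 0, so f(x) = g(x) · h(x) with h(x) = x - 2. Hence g | f, i.e. f ∈ (g).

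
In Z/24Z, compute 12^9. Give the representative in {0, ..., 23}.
Use repeated squaring. Binary(9) = 1001. Walk through the bits of the exponent 9 left-to-right: at each bit after the leading one, square the running value, then multiply by 12 if the bit is 1 (always reducing mod 24):
  bit 1 = 1 (leading): start with 12.
  bit 2 = 0: square 12^2 = 144 ≡ 0 (mod 24).
  bit 3 = 0: square 0^2 = 0 (mod 24).
  bit 4 = 1: square 0^2 = 0; bit is 1, so multiply 0·12 = 0 (mod 24).
Final value: 12^9 ≡ 0 (mod 24).

Final answer: 0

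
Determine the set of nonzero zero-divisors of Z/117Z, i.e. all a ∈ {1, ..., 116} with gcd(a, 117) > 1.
nonzero zero-divisors of Z/117Z = {3, 6, 9, 12, 13, 15, 18, 21, 24, 26, 27, 30, 33, 36, 39, 42, 45, 48, 51, 52, 54, 57, 60, 63, 65, 66, 69, 72, 75, 78, 81, 84, 87, 90, 91, 93, 96, 99, 102, 104, 105, 108, 111, 114}

An element a ∈ Z/117Z (with a ≠ 0) is a zero-divisor iff gcd(a, 117) > 1 (because a is a unit precisely when gcd(a, n) = 1, and in Z/nZ every nonzero, non-unit element is a zero-divisor). Scan a = 1, ..., 116 and keep those with gcd(a, 117) > 1:
  gcd(3, 117) = 3, gcd(6, 117) = 3, gcd(9, 117) = 9, gcd(12, 117) = 3, gcd(13, 117) = 13, gcd(15, 117) = 3, gcd(18, 117) = 9, gcd(21, 117) = 3, gcd(24, 117) = 3, gcd(26, 117) = 13, gcd(27, 117) = 9, gcd(30, 117) = 3, gcd(33, 117) = 3, gcd(36, 117) = 9, gcd(39, 117) = 39, gcd(42, 117) = 3, gcd(45, 117) = 9, gcd(48, 117) = 3, gcd(51, 117) = 3, gcd(52, 117) = 13, gcd(54, 117) = 9, gcd(57, 117) = 3, gcd(60, 117) = 3, gcd(63, 117) = 9, gcd(65, 117) = 13, gcd(66, 117) = 3, gcd(69, 117) = 3, gcd(72, 117) = 9, gcd(75, 117) = 3, gcd(78, 117) = 39, gcd(81, 117) = 9, gcd(84, 117) = 3, gcd(87, 117) = 3, gcd(90, 117) = 9, gcd(91, 117) = 13, gcd(93, 117) = 3, gcd(96, 117) = 3, gcd(99, 117) = 9, gcd(102, 117) = 3, gcd(104, 117) = 13, gcd(105, 117) = 3, gcd(108, 117) = 9, gcd(111, 117) = 3, gcd(114, 117) = 3.
All other a ∈ {1, ..., 116} have gcd(a, 117) = 1 and are units. So the nonzero zero-divisors are exactly the 44 values of a appearing in this scan.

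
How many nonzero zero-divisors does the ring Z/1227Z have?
Z/1227Z has 410 nonzero zero-divisors

In Z/1227Z each nonzero element is either a unit (gcd with 1227 is 1) or a zero-divisor (gcd > 1). The number of units is φ(1227): factorise 1227 = 3 · 409, so φ(1227) = (3 − 1) · (409 − 1) = 2 · 408 = 816. The nonzero elements number 1227 − 1 = 1226. Hence the nonzero zero-divisors number 1226 − 816 = 410.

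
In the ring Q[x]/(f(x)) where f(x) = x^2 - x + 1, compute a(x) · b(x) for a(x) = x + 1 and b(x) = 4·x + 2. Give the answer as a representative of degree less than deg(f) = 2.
First multiply in Q[x] without reducing: a · b = 4·x^2 + 6·x + 2. Now divide by f(x) = x^2 - x + 1, eliminating the leading term at each step:
  leading term 4·x^2: subtract (4)·f(x) = 4·x^2 - 4·x + 4, leaving 10·x - 2
The degree is now < 2, so this is the remainder. Hence a · b ≡ 10·x - 2 in Q[x]/(f).

Final answer: a · b ≡ 10·x - 2 (mod f(x))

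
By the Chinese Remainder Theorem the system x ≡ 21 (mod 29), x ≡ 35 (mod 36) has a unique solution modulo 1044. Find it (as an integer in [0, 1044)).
The moduli 29, 36 are pairwise coprime, so by the CRT there is a unique solution mod 29·36 = 1044.
Solve by successive substitution. Start with x ≡ 21 (mod 29).
  Combine with x ≡ 35 (mod 36): write x = 21 + 29·t and require 21 + 29·t ≡ 35 (mod 36), i.e. 29·t ≡ 35 − 21 ≡ 14 (mod 36). Since 29^(−1) ≡ 5 (mod 36), t ≡ 5·14 ≡ 34 (mod 36). So x ≡ 21 + 29·34 = 1007 (mod 1044).
Unique solution in [0, 1044): x = 1007.

Final answer: x ≡ 1007 (mod 1044); the representative in [0, 1044) is 1007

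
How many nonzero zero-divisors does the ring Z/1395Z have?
In Z/1395Z each nonzero element is either a unit (gcd with 1395 is 1) or a zero-divisor (gcd > 1). The number of units is φ(1395): factorise 1395 = 3^2 · 5 · 31, so φ(1395) = (3^2 − 3^1) · (5 − 1) · (31 − 1) = 6 · 4 · 30 = 720. The nonzero elements number 1395 − 1 = 1394. Hence the nonzero zero-divisors number 1394 − 720 = 674.

Final answer: Z/1395Z has 674 nonzero zero-divisors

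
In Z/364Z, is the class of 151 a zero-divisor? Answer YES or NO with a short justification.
gcd(151, 364) = 1, so 151 is a unit in Z/364Z (it has a multiplicative inverse). A unit cannot be a zero-divisor: if 151·b ≡ 0 then multiplying both sides by 151^(−1) gives b ≡ 0. So 151 is not a zero-divisor.

Final answer: NO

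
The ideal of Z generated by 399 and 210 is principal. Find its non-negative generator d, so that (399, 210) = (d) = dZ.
(399, 210) = (21); d = 21

In the PID Z, (a, b) is generated by gcd(a, b). Compute gcd(399, 210) with the extended Euclidean algorithm, tracking rows (r, s, t) with s·399 + t·210 = r:
  row A: (399, 1, 0)   [1·399 + 0·210 = 399]
  row B: (210, 0, 1)   [0·399 + 1·210 = 210]
  399 = 1·210 + 189   → row C = row A − 1·row B = (189, 1, −1)   [check: 1·399 − 1·210 = 189]
  210 = 1·189 + 21   → row D = row B − 1·row C = (21, −1, 2)   [check: −1·399 + 2·210 = 21]
  189 = 9·21 + 0   → remainder 0, stop. gcd = 21 (last nonzero row D).
So gcd(399, 210) = 21, with Bézout identity −1·399 + 2·210 = 21. Containment (⊇): the Bézout identity exhibits 21 as an element of (399, 210), giving (21) ⊆ (399, 210). Containment (⊆): since 21 | 399 and 21 | 210 (399 = 21·19, 210 = 21·10), every Z-linear combination of 399 and 210 is divisible by 21, so (399, 210) ⊆ (21). Therefore (399, 210) = (21), d = 21.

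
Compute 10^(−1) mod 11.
Apply the extended Euclidean algorithm to (11, 10), tracking rows (r, s, t) with s·11 + t·10 = r. Each division r_prev = q·r_cur + r_new produces the new row as (previous row) − q·(current row):
  row A: (11, 1, 0)   [1·11 + 0·10 = 11]
  row B: (10, 0, 1)   [0·11 + 1·10 = 10]
  11 = 1·10 + 1   → row C = row A − 1·row B = (1, 1, −1)   [check: 1·11 − 1·10 = 1]
  10 = 10·1 + 0   → remainder 0, stop. gcd = 1 (last nonzero row C).
The gcd is 1, so 10 is invertible mod 11. The last nonzero row gives 1·11 − 1·10 = 1, so t = −1. So 10^(−1) ≡ −1 ≡ 10 (mod 11). Verify: 10 · 10 = 100 ≡ 1 (mod 11). ✓

Final answer: 10^(−1) ≡ 10 (mod 11)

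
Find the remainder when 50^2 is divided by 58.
Use repeated squaring. Binary(2) = 10. Walk through the bits of the exponent 2 left-to-right: at each bit after the leading one, square the running value, then multiply by 50 if the bit is 1 (always reducing mod 58):
  bit 1 = 1 (leading): start with 50.
  bit 2 = 0: square 50^2 = 2500 ≡ 6 (mod 58).
Final value: 50^2 ≡ 6 (mod 58).

Final answer: 6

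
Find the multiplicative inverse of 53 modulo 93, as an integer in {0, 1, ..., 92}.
53^(−1) ≡ 86 (mod 93)

Apply the extended Euclidean algorithm to (93, 53), tracking rows (r, s, t) with s·93 + t·53 = r. Each division r_prev = q·r_cur + r_new produces the new row as (previous row) − q·(current row):
  row A: (93, 1, 0)   [1·93 + 0·53 = 93]
  row B: (53, 0, 1)   [0·93 + 1·53 = 53]
  93 = 1·53 + 40   → row C = row A − 1·row B = (40, 1, −1)   [check: 1·93 − 1·53 = 40]
  53 = 1·40 + 13   → row D = row B − 1·row C = (13, −1, 2)   [check: −1·93 + 2·53 = 13]
  40 = 3·13 + 1   → row E = row C − 3·row D = (1, 4, −7)   [check: 4·93 − 7·53 = 1]
  13 = 13·1 + 0   → remainder 0, stop. gcd = 1 (last nonzero row E).
The gcd is 1, so 53 is invertible mod 93. The last nonzero row gives 4·93 − 7·53 = 1, so t = −7. So 53^(−1) ≡ −7 ≡ 86 (mod 93). Verify: 53 · 86 = 4558 ≡ 1 (mod 93). ✓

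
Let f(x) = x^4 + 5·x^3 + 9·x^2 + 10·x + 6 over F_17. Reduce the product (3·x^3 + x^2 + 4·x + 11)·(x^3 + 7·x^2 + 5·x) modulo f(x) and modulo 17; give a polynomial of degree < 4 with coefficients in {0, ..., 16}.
Multiply as integer polynomials: a · b = 3·x^6 + 22·x^5 + 26·x^4 + 44·x^3 + 97·x^2 + 55·x. Reducing coefficients mod 17: a · b ≡ 3·x^6 + 5·x^5 + 9·x^4 + 10·x^3 + 12·x^2 + 4·x. Now divide by f(x) = x^4 + 5·x^3 + 9·x^2 + 10·x + 6 in F_17[x], eliminating the leading term at each step:
  leading term 3·x^6: subtract (3·x^2)·f(x) = 3·x^6 + 15·x^5 + 10·x^4 + 13·x^3 + x^2, leaving 7·x^5 + 16·x^4 + 14·x^3 + 11·x^2 + 4·x (coefficients mod 17)
  leading term 7·x^5: subtract (7·x)·f(x) = 7·x^5 + x^4 + 12·x^3 + 2·x^2 + 8·x, leaving 15·x^4 + 2·x^3 + 9·x^2 + 13·x (coefficients mod 17)
  leading term 15·x^4: subtract (15)·f(x) = 15·x^4 + 7·x^3 + 16·x^2 + 14·x + 5, leaving 12·x^3 + 10·x^2 + 16·x + 12 (coefficients mod 17)
The degree is now < 4, so this is the remainder. Hence a · b ≡ 12·x^3 + 10·x^2 + 16·x + 12 in F_17[x]/(f).

Final answer: a · b ≡ 12·x^3 + 10·x^2 + 16·x + 12 (mod f(x))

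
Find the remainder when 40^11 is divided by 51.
Use repeated squaring. Binary(11) = 1011. Walk through the bits of the exponent 11 left-to-right: at each bit after the leading one, square the running value, then multiply by 40 if the bit is 1 (always reducing mod 51):
  bit 1 = 1 (leading): start with 40.
  bit 2 = 0: square 40^2 = 1600 ≡ 19 (mod 51).
  bit 3 = 1: square 19^2 = 361 ≡ 4; bit is 1, so multiply 4·40 = 160 ≡ 7 (mod 51).
  bit 4 = 1: square 7^2 = 49; bit is 1, so multiply 49·40 = 1960 ≡ 22 (mod 51).
Final value: 40^11 ≡ 22 (mod 51).

Final answer: 22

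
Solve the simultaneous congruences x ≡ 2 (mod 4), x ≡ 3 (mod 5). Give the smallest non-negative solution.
The moduli 4, 5 are pairwise coprime, so by the CRT there is a unique solution mod 4·5 = 20.
Solve by successive substitution. Start with x ≡ 2 (mod 4).
  Combine with x ≡ 3 (mod 5): write x = 2 + 4·t and require 2 + 4·t ≡ 3 (mod 5), i.e. 4·t ≡ 3 − 2 ≡ 1 (mod 5). Since 4^(−1) ≡ 4 (mod 5), t ≡ 4·1 ≡ 4 (mod 5). So x ≡ 2 + 4·4 = 18 (mod 20).
Unique solution in [0, 20): x = 18.

Final answer: x ≡ 18 (mod 20); the representative in [0, 20) is 18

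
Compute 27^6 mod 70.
Use repeated squaring. Binary(6) = 110. Walk through the bits of the exponent 6 left-to-right: at each bit after the leading one, square the running value, then multiply by 27 if the bit is 1 (always reducing mod 70):
  bit 1 = 1 (leading): start with 27.
  bit 2 = 1: square 27^2 = 729 ≡ 29; bit is 1, so multiply 29·27 = 783 ≡ 13 (mod 70).
  bit 3 = 0: square 13^2 = 169 ≡ 29 (mod 70).
Final value: 27^6 ≡ 29 (mod 70).

Final answer: 29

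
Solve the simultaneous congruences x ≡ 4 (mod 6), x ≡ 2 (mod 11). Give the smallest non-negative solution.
The moduli 6, 11 are pairwise coprime, so by the CRT there is a unique solution mod 6·11 = 66.
Solve by successive substitution. Start with x ≡ 4 (mod 6).
  Combine with x ≡ 2 (mod 11): write x = 4 + 6·t and require 4 + 6·t ≡ 2 (mod 11), i.e. 6·t ≡ 2 − 4 ≡ 9 (mod 11). Since 6^(−1) ≡ 2 (mod 11), t ≡ 2·9 ≡ 7 (mod 11). So x ≡ 4 + 6·7 = 46 (mod 66).
Unique solution in [0, 66): x = 46.

Final answer: x ≡ 46 (mod 66); the representative in [0, 66) is 46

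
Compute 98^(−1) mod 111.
Apply the extended Euclidean algorithm to (111, 98), tracking rows (r, s, t) with s·111 + t·98 = r. Each division r_prev = q·r_cur + r_new produces the new row as (previous row) − q·(current row):
  row A: (111, 1, 0)   [1·111 + 0·98 = 111]
  row B: (98, 0, 1)   [0·111 + 1·98 = 98]
  111 = 1·98 + 13   → row C = row A − 1·row B = (13, 1, −1)   [check: 1·111 − 1·98 = 13]
  98 = 7·13 + 7   → row D = row B − 7·row C = (7, −7, 8)   [check: −7·111 + 8·98 = 7]
  13 = 1·7 + 6   → row E = row C − 1·row D = (6, 8, −9)   [check: 8·111 − 9·98 = 6]
  7 = 1·6 + 1   → row F = row D − 1·row E = (1, −15, 17)   [check: −15·111 + 17·98 = 1]
  6 = 6·1 + 0   → remainder 0, stop. gcd = 1 (last nonzero row F).
The gcd is 1, so 98 is invertible mod 111. The last nonzero row gives −15·111 + 17·98 = 1, so t = 17. So 98^(−1) ≡ 17 (mod 111). Verify: 98 · 17 = 1666 ≡ 1 (mod 111). ✓

Final answer: 98^(−1) ≡ 17 (mod 111)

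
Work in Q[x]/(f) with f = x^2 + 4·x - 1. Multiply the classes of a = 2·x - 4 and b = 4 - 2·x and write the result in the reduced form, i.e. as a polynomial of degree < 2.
a · b ≡ 32·x - 20 (mod f(x))

First multiply in Q[x] without reducing: a · b = -4·x^2 + 16·x - 16. Now divide by f(x) = x^2 + 4·x - 1, eliminating the leading term at each step:
  leading term -4·x^2: subtract (-4)·f(x) = -4·x^2 - 16·x + 4, leaving 32·x - 20
The degree is now < 2, so this is the remainder. Hence a · b ≡ 32·x - 20 in Q[x]/(f).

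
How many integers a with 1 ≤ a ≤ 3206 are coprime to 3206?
The number of a ∈ {1, ..., 3206} with gcd(a, 3206) = 1 is by definition Euler's totient φ(3206). φ is multiplicative, with φ(p^e) = p^e − p^(e−1). Factorise 3206 = 2 · 7 · 229. Then
  φ(3206) = (2 − 1) · (7 − 1) · (229 − 1) = 1 · 6 · 228 = 1368.
So there are 1368 such integers.

Final answer: 1368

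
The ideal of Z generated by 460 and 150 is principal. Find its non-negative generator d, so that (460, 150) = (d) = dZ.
In the PID Z, (a, b) is generated by gcd(a, b). Compute gcd(460, 150) with the extended Euclidean algorithm, tracking rows (r, s, t) with s·460 + t·150 = r:
  row A: (460, 1, 0)   [1·460 + 0·150 = 460]
  row B: (150, 0, 1)   [0·460 + 1·150 = 150]
  460 = 3·150 + 10   → row C = row A − 3·row B = (10, 1, −3)   [check: 1·460 − 3·150 = 10]
  150 = 15·10 + 0   → remainder 0, stop. gcd = 10 (last nonzero row C).
So gcd(460, 150) = 10, with Bézout identity 1·460 − 3·150 = 10. Containment (⊇): the Bézout identity exhibits 10 as an element of (460, 150), giving (10) ⊆ (460, 150). Containment (⊆): since 10 | 460 and 10 | 150 (460 = 10·46, 150 = 10·15), every Z-linear combination of 460 and 150 is divisible by 10, so (460, 150) ⊆ (10). Therefore (460, 150) = (10), d = 10.

Final answer: (460, 150) = (10); d = 10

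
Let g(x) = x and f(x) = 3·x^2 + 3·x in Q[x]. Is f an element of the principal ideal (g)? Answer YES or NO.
YES

In Q[x] the ideal (g) consists of all multiples of g, so f ∈ (g) iff g | f, i.e. iff the remainder of f on division by g is 0. Divide f by g (g is monic, so eliminate the leading term of the running remainder at each step):
  leading term 3·x^2: subtract (3·x)·g(x) = 3·x^2, leaving 3·x
  leading term 3·x: subtract (3)·g(x) = 3·x, leaving 0
The remainder is 0, so f(x) = g(x) · h(x) with h(x) = 3·x + 3. Hence g | f, i.e. f ∈ (g).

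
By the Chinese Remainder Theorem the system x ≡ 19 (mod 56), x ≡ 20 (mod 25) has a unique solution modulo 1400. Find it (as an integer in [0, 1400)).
x ≡ 1195 (mod 1400); the representative in [0, 1400) is 1195

The moduli 56, 25 are pairwise coprime, so by the CRT there is a unique solution mod 56·25 = 1400.
Solve by successive substitution. Start with x ≡ 19 (mod 56).
  Combine with x ≡ 20 (mod 25): write x = 19 + 56·t and require 19 + 56·t ≡ 20 (mod 25), i.e. 56·t ≡ 20 − 19 ≡ 1 (mod 25). Since 56^(−1) ≡ 21 (mod 25) (56 ≡ 6 (mod 25)), t ≡ 21·1 ≡ 21 (mod 25). So x ≡ 19 + 56·21 = 1195 (mod 1400).
Unique solution in [0, 1400): x = 1195.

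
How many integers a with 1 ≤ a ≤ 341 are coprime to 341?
The number of a ∈ {1, ..., 341} with gcd(a, 341) = 1 is by definition Euler's totient φ(341). φ is multiplicative, with φ(p^e) = p^e − p^(e−1). Factorise 341 = 11 · 31. Then
  φ(341) = (11 − 1) · (31 − 1) = 10 · 30 = 300.
So there are 300 such integers.

Final answer: 300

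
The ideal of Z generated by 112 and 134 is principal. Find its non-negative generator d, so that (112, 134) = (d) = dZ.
(112, 134) = (2); d = 2

In the PID Z, (a, b) is generated by gcd(a, b). Compute gcd(134, 112) with the extended Euclidean algorithm, tracking rows (r, s, t) with s·134 + t·112 = r:
  row A: (134, 1, 0)   [1·134 + 0·112 = 134]
  row B: (112, 0, 1)   [0·134 + 1·112 = 112]
  134 = 1·112 + 22   → row C = row A − 1·row B = (22, 1, −1)   [check: 1·134 − 1·112 = 22]
  112 = 5·22 + 2   → row D = row B − 5·row C = (2, −5, 6)   [check: −5·134 + 6·112 = 2]
  22 = 11·2 + 0   → remainder 0, stop. gcd = 2 (last nonzero row D).
So gcd(112, 134) = 2, with Bézout identity −5·134 + 6·112 = 2. Containment (⊇): the Bézout identity exhibits 2 as an element of (112, 134), giving (2) ⊆ (112, 134). Containment (⊆): since 2 | 112 and 2 | 134 (112 = 2·56, 134 = 2·67), every Z-linear combination of 112 and 134 is divisible by 2, so (112, 134) ⊆ (2). Therefore (112, 134) = (2), d = 2.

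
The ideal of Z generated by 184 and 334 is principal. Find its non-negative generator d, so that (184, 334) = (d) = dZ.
(184, 334) = (2); d = 2

In the PID Z, (a, b) is generated by gcd(a, b). Compute gcd(334, 184) with the extended Euclidean algorithm, tracking rows (r, s, t) with s·334 + t·184 = r:
  row A: (334, 1, 0)   [1·334 + 0·184 = 334]
  row B: (184, 0, 1)   [0·334 + 1·184 = 184]
  334 = 1·184 + 150   → row C = row A − 1·row B = (150, 1, −1)   [check: 1·334 − 1·184 = 150]
  184 = 1·150 + 34   → row D = row B − 1·row C = (34, −1, 2)   [check: −1·334 + 2·184 = 34]
  150 = 4·34 + 14   → row E = row C − 4·row D = (14, 5, −9)   [check: 5·334 − 9·184 = 14]
  34 = 2·14 + 6   → row F = row D − 2·row E = (6, −11, 20)   [check: −11·334 + 20·184 = 6]
  14 = 2·6 + 2   → row G = row E − 2·row F = (2, 27, −49)   [check: 27·334 − 49·184 = 2]
  6 = 3·2 + 0   → remainder 0, stop. gcd = 2 (last nonzero row G).
So gcd(184, 334) = 2, with Bézout identity 27·334 − 49·184 = 2. Containment (⊇): the Bézout identity exhibits 2 as an element of (184, 334), giving (2) ⊆ (184, 334). Containment (⊆): since 2 | 184 and 2 | 334 (184 = 2·92, 334 = 2·167), every Z-linear combination of 184 and 334 is divisible by 2, so (184, 334) ⊆ (2). Therefore (184, 334) = (2), d = 2.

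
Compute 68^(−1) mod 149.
68^(−1) ≡ 103 (mod 149)

Apply the extended Euclidean algorithm to (149, 68), tracking rows (r, s, t) with s·149 + t·68 = r. Each division r_prev = q·r_cur + r_new produces the new row as (previous row) − q·(current row):
  row A: (149, 1, 0)   [1·149 + 0·68 = 149]
  row B: (68, 0, 1)   [0·149 + 1·68 = 68]
  149 = 2·68 + 13   → row C = row A − 2·row B = (13, 1, −2)   [check: 1·149 − 2·68 = 13]
  68 = 5·13 + 3   → row D = row B − 5·row C = (3, −5, 11)   [check: −5·149 + 11·68 = 3]
  13 = 4·3 + 1   → row E = row C − 4·row D = (1, 21, −46)   [check: 21·149 − 46·68 = 1]
  3 = 3·1 + 0   → remainder 0, stop. gcd = 1 (last nonzero row E).
The gcd is 1, so 68 is invertible mod 149. The last nonzero row gives 21·149 − 46·68 = 1, so t = −46. So 68^(−1) ≡ −46 ≡ 103 (mod 149). Verify: 68 · 103 = 7004 ≡ 1 (mod 149). ✓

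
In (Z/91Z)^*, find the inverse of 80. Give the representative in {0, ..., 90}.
80^(−1) ≡ 33 (mod 91)

Apply the extended Euclidean algorithm to (91, 80), tracking rows (r, s, t) with s·91 + t·80 = r. Each division r_prev = q·r_cur + r_new produces the new row as (previous row) − q·(current row):
  row A: (91, 1, 0)   [1·91 + 0·80 = 91]
  row B: (80, 0, 1)   [0·91 + 1·80 = 80]
  91 = 1·80 + 11   → row C = row A − 1·row B = (11, 1, −1)   [check: 1·91 − 1·80 = 11]
  80 = 7·11 + 3   → row D = row B − 7·row C = (3, −7, 8)   [check: −7·91 + 8·80 = 3]
  11 = 3·3 + 2   → row E = row C − 3·row D = (2, 22, −25)   [check: 22·91 − 25·80 = 2]
  3 = 1·2 + 1   → row F = row D − 1·row E = (1, −29, 33)   [check: −29·91 + 33·80 = 1]
  2 = 2·1 + 0   → remainder 0, stop. gcd = 1 (last nonzero row F).
The gcd is 1, so 80 is invertible mod 91. The last nonzero row gives −29·91 + 33·80 = 1, so t = 33. So 80^(−1) ≡ 33 (mod 91). Verify: 80 · 33 = 2640 ≡ 1 (mod 91). ✓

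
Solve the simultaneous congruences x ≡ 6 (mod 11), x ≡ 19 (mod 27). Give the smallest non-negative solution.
x ≡ 127 (mod 297); the representative in [0, 297) is 127

The moduli 11, 27 are pairwise coprime, so by the CRT there is a unique solution mod 11·27 = 297.
Solve by successive substitution. Start with x ≡ 6 (mod 11).
  Combine with x ≡ 19 (mod 27): write x = 6 + 11·t and require 6 + 11·t ≡ 19 (mod 27), i.e. 11·t ≡ 19 − 6 ≡ 13 (mod 27). Since 11^(−1) ≡ 5 (mod 27), t ≡ 5·13 ≡ 11 (mod 27). So x ≡ 6 + 11·11 = 127 (mod 297).
Unique solution in [0, 297): x = 127.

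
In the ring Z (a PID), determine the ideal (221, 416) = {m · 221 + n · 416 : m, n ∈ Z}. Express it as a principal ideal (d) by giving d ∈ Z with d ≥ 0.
In the PID Z, (a, b) is generated by gcd(a, b). Compute gcd(416, 221) with the extended Euclidean algorithm, tracking rows (r, s, t) with s·416 + t·221 = r:
  row A: (416, 1, 0)   [1·416 + 0·221 = 416]
  row B: (221, 0, 1)   [0·416 + 1·221 = 221]
  416 = 1·221 + 195   → row C = row A − 1·row B = (195, 1, −1)   [check: 1·416 − 1·221 = 195]
  221 = 1·195 + 26   → row D = row B − 1·row C = (26, −1, 2)   [check: −1·416 + 2·221 = 26]
  195 = 7·26 + 13   → row E = row C − 7·row D = (13, 8, −15)   [check: 8·416 − 15·221 = 13]
  26 = 2·13 + 0   → remainder 0, stop. gcd = 13 (last nonzero row E).
So gcd(221, 416) = 13, with Bézout identity 8·416 − 15·221 = 13. Containment (⊇): the Bézout identity exhibits 13 as an element of (221, 416), giving (13) ⊆ (221, 416). Containment (⊆): since 13 | 221 and 13 | 416 (221 = 13·17, 416 = 13·32), every Z-linear combination of 221 and 416 is divisible by 13, so (221, 416) ⊆ (13). Therefore (221, 416) = (13), d = 13.

Final answer: (221, 416) = (13); d = 13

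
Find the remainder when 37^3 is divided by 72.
37

Use repeated squaring. Binary(3) = 11. Walk through the bits of the exponent 3 left-to-right: at each bit after the leading one, square the running value, then multiply by 37 if the bit is 1 (always reducing mod 72):
  bit 1 = 1 (leading): start with 37.
  bit 2 = 1: square 37^2 = 1369 ≡ 1; bit is 1, so multiply 1·37 = 37 (mod 72).
Final value: 37^3 ≡ 37 (mod 72).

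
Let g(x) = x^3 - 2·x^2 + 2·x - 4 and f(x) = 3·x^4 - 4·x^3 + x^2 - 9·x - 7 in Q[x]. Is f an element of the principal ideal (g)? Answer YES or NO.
In Q[x] the ideal (g) consists of all multiples of g, so f ∈ (g) iff g | f, i.e. iff the remainder of f on division by g is 0. Divide f by g (g is monic, so eliminate the leading term of the running remainder at each step):
  leading term 3·x^4: subtract (3·x)·g(x) = 3·x^4 - 6·x^3 + 6·x^2 - 12·x, leaving 2·x^3 - 5·x^2 + 3·x - 7
  leading term 2·x^3: subtract (2)·g(x) = 2·x^3 - 4·x^2 + 4·x - 8, leaving -x^2 - x + 1
The remainder r(x) = -x^2 - x + 1 ≠ 0 (and deg r < deg g), so g ∤ f, i.e. f ∉ (g).

Final answer: NO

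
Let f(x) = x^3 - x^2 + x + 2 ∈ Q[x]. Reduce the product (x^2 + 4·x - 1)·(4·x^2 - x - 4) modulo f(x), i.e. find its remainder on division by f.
First multiply in Q[x] without reducing: a · b = 4·x^4 + 15·x^3 - 12·x^2 - 15·x + 4. Now divide by f(x) = x^3 - x^2 + x + 2, eliminating the leading term at each step:
  leading term 4·x^4: subtract (4·x)·f(x) = 4·x^4 - 4·x^3 + 4·x^2 + 8·x, leaving 19·x^3 - 16·x^2 - 23·x + 4
  leading term 19·x^3: subtract (19)·f(x) = 19·x^3 - 19·x^2 + 19·x + 38, leaving 3·x^2 - 42·x - 34
The degree is now < 3, so this is the remainder. Hence a · b ≡ 3·x^2 - 42·x - 34 in Q[x]/(f).

Final answer: a · b ≡ 3·x^2 - 42·x - 34 (mod f(x))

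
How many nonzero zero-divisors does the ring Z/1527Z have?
In Z/1527Z each nonzero element is either a unit (gcd with 1527 is 1) or a zero-divisor (gcd > 1). The number of units is φ(1527): factorise 1527 = 3 · 509, so φ(1527) = (3 − 1) · (509 − 1) = 2 · 508 = 1016. The nonzero elements number 1527 − 1 = 1526. Hence the nonzero zero-divisors number 1526 − 1016 = 510.

Final answer: Z/1527Z has 510 nonzero zero-divisors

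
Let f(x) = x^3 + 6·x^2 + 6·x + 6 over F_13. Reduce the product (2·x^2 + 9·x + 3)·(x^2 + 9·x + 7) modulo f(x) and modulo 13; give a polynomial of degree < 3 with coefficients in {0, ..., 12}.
a · b ≡ 9·x^2 + x + 9 (mod f(x))

Multiply as integer polynomials: a · b = 2·x^4 + 27·x^3 + 98·x^2 + 90·x + 21. Reducing coefficients mod 13: a · b ≡ 2·x^4 + x^3 + 7·x^2 + 12·x + 8. Now divide by f(x) = x^3 + 6·x^2 + 6·x + 6 in F_13[x], eliminating the leading term at each step:
  leading term 2·x^4: subtract (2·x)·f(x) = 2·x^4 + 12·x^3 + 12·x^2 + 12·x, leaving 2·x^3 + 8·x^2 + 8 (coefficients mod 13)
  leading term 2·x^3: subtract (2)·f(x) = 2·x^3 + 12·x^2 + 12·x + 12, leaving 9·x^2 + x + 9 (coefficients mod 13)
The degree is now < 3, so this is the remainder. Hence a · b ≡ 9·x^2 + x + 9 in F_13[x]/(f).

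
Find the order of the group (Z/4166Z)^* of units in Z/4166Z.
(Z/4166Z)^* consists of the classes a with gcd(a, 4166) = 1, so its order is φ(4166). φ is multiplicative, with φ(p^e) = p^e − p^(e−1). Factorise 4166 = 2 · 2083. Then
  φ(4166) = (2 − 1) · (2083 − 1) = 1 · 2082 = 2082.
Thus |(Z/4166Z)^*| = 2082.

Final answer: |(Z/4166Z)^*| = 2082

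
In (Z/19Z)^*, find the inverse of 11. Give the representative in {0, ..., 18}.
11^(−1) ≡ 7 (mod 19)

Apply the extended Euclidean algorithm to (19, 11), tracking rows (r, s, t) with s·19 + t·11 = r. Each division r_prev = q·r_cur + r_new produces the new row as (previous row) − q·(current row):
  row A: (19, 1, 0)   [1·19 + 0·11 = 19]
  row B: (11, 0, 1)   [0·19 + 1·11 = 11]
  19 = 1·11 + 8   → row C = row A − 1·row B = (8, 1, −1)   [check: 1·19 − 1·11 = 8]
  11 = 1·8 + 3   → row D = row B − 1·row C = (3, −1, 2)   [check: −1·19 + 2·11 = 3]
  8 = 2·3 + 2   → row E = row C − 2·row D = (2, 3, −5)   [check: 3·19 − 5·11 = 2]
  3 = 1·2 + 1   → row F = row D − 1·row E = (1, −4, 7)   [check: −4·19 + 7·11 = 1]
  2 = 2·1 + 0   → remainder 0, stop. gcd = 1 (last nonzero row F).
The gcd is 1, so 11 is invertible mod 19. The last nonzero row gives −4·19 + 7·11 = 1, so t = 7. So 11^(−1) ≡ 7 (mod 19). Verify: 11 · 7 = 77 ≡ 1 (mod 19). ✓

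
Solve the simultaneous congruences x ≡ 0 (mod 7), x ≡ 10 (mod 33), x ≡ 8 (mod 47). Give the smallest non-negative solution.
x ≡ 7105 (mod 10857); the representative in [0, 10857) is 7105

The moduli 7, 33, 47 are pairwise coprime, so by the CRT there is a unique solution mod 7·33·47 = 10857.
Solve by successive substitution. Start with x ≡ 0 (mod 7).
  Combine with x ≡ 10 (mod 33): write x = 7·t and require 7·t ≡ 10 (mod 33). Since 7^(−1) ≡ 19 (mod 33), t ≡ 19·10 ≡ 25 (mod 33). So x ≡ 7·25 = 175 (mod 231).
  Combine with x ≡ 8 (mod 47): write x = 175 + 231·t and require 175 + 231·t ≡ 8 (mod 47), i.e. 231·t ≡ 8 − 175 ≡ 21 (mod 47). Since 231^(−1) ≡ 35 (mod 47) (231 ≡ 43 (mod 47)), t ≡ 35·21 ≡ 30 (mod 47). So x ≡ 175 + 231·30 = 7105 (mod 10857).
Unique solution in [0, 10857): x = 7105.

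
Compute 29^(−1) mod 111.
Apply the extended Euclidean algorithm to (111, 29), tracking rows (r, s, t) with s·111 + t·29 = r. Each division r_prev = q·r_cur + r_new produces the new row as (previous row) − q·(current row):
  row A: (111, 1, 0)   [1·111 + 0·29 = 111]
  row B: (29, 0, 1)   [0·111 + 1·29 = 29]
  111 = 3·29 + 24   → row C = row A − 3·row B = (24, 1, −3)   [check: 1·111 − 3·29 = 24]
  29 = 1·24 + 5   → row D = row B − 1·row C = (5, −1, 4)   [check: −1·111 + 4·29 = 5]
  24 = 4·5 + 4   → row E = row C − 4·row D = (4, 5, −19)   [check: 5·111 − 19·29 = 4]
  5 = 1·4 + 1   → row F = row D − 1·row E = (1, −6, 23)   [check: −6·111 + 23·29 = 1]
  4 = 4·1 + 0   → remainder 0, stop. gcd = 1 (last nonzero row F).
The gcd is 1, so 29 is invertible mod 111. The last nonzero row gives −6·111 + 23·29 = 1, so t = 23. So 29^(−1) ≡ 23 (mod 111). Verify: 29 · 23 = 667 ≡ 1 (mod 111). ✓

Final answer: 29^(−1) ≡ 23 (mod 111)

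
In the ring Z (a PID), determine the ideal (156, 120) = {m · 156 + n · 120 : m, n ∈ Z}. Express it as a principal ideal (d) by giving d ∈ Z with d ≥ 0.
In the PID Z, (a, b) is generated by gcd(a, b). Compute gcd(156, 120) with the extended Euclidean algorithm, tracking rows (r, s, t) with s·156 + t·120 = r:
  row A: (156, 1, 0)   [1·156 + 0·120 = 156]
  row B: (120, 0, 1)   [0·156 + 1·120 = 120]
  156 = 1·120 + 36   → row C = row A − 1·row B = (36, 1, −1)   [check: 1·156 − 1·120 = 36]
  120 = 3·36 + 12   → row D = row B − 3·row C = (12, −3, 4)   [check: −3·156 + 4·120 = 12]
  36 = 3·12 + 0   → remainder 0, stop. gcd = 12 (last nonzero row D).
So gcd(156, 120) = 12, with Bézout identity −3·156 + 4·120 = 12. Containment (⊇): the Bézout identity exhibits 12 as an element of (156, 120), giving (12) ⊆ (156, 120). Containment (⊆): since 12 | 156 and 12 | 120 (156 = 12·13, 120 = 12·10), every Z-linear combination of 156 and 120 is divisible by 12, so (156, 120) ⊆ (12). Therefore (156, 120) = (12), d = 12.

Final answer: (156, 120) = (12); d = 12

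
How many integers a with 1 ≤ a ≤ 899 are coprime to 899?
The number of a ∈ {1, ..., 899} with gcd(a, 899) = 1 is by definition Euler's totient φ(899). φ is multiplicative, with φ(p^e) = p^e − p^(e−1). Factorise 899 = 29 · 31. Then
  φ(899) = (29 − 1) · (31 − 1) = 28 · 30 = 840.
So there are 840 such integers.

Final answer: 840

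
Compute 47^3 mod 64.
15

Use repeated squaring. Binary(3) = 11. Walk through the bits of the exponent 3 left-to-right: at each bit after the leading one, square the running value, then multiply by 47 if the bit is 1 (always reducing mod 64):
  bit 1 = 1 (leading): start with 47.
  bit 2 = 1: square 47^2 = 2209 ≡ 33; bit is 1, so multiply 33·47 = 1551 ≡ 15 (mod 64).
Final value: 47^3 ≡ 15 (mod 64).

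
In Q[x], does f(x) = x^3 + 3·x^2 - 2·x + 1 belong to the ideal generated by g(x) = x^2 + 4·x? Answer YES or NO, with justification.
In Q[x] the ideal (g) consists of all multiples of g, so f ∈ (g) iff g | f, i.e. iff the remainder of f on division by g is 0. Divide f by g (g is monic, so eliminate the leading term of the running remainder at each step):
  leading term x^3: subtract (x)·g(x) = x^3 + 4·x^2, leaving -x^2 - 2·x + 1
  leading term -x^2: subtract (-1)·g(x) = -x^2 - 4·x, leaving 2·x + 1
The remainder r(x) = 2·x + 1 ≠ 0 (and deg r < deg g), so g ∤ f, i.e. f ∉ (g).

Final answer: NO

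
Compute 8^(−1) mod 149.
8^(−1) ≡ 56 (mod 149)

Apply the extended Euclidean algorithm to (149, 8), tracking rows (r, s, t) with s·149 + t·8 = r. Each division r_prev = q·r_cur + r_new produces the new row as (previous row) − q·(current row):
  row A: (149, 1, 0)   [1·149 + 0·8 = 149]
  row B: (8, 0, 1)   [0·149 + 1·8 = 8]
  149 = 18·8 + 5   → row C = row A − 18·row B = (5, 1, −18)   [check: 1·149 − 18·8 = 5]
  8 = 1·5 + 3   → row D = row B − 1·row C = (3, −1, 19)   [check: −1·149 + 19·8 = 3]
  5 = 1·3 + 2   → row E = row C − 1·row D = (2, 2, −37)   [check: 2·149 − 37·8 = 2]
  3 = 1·2 + 1   → row F = row D − 1·row E = (1, −3, 56)   [check: −3·149 + 56·8 = 1]
  2 = 2·1 + 0   → remainder 0, stop. gcd = 1 (last nonzero row F).
The gcd is 1, so 8 is invertible mod 149. The last nonzero row gives −3·149 + 56·8 = 1, so t = 56. So 8^(−1) ≡ 56 (mod 149). Verify: 8 · 56 = 448 ≡ 1 (mod 149). ✓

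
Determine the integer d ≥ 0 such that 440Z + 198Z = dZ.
(440, 198) = (22); d = 22

In the PID Z, (a, b) is generated by gcd(a, b). Compute gcd(440, 198) with the extended Euclidean algorithm, tracking rows (r, s, t) with s·440 + t·198 = r:
  row A: (440, 1, 0)   [1·440 + 0·198 = 440]
  row B: (198, 0, 1)   [0·440 + 1·198 = 198]
  440 = 2·198 + 44   → row C = row A − 2·row B = (44, 1, −2)   [check: 1·440 − 2·198 = 44]
  198 = 4·44 + 22   → row D = row B − 4·row C = (22, −4, 9)   [check: −4·440 + 9·198 = 22]
  44 = 2·22 + 0   → remainder 0, stop. gcd = 22 (last nonzero row D).
So gcd(440, 198) = 22, with Bézout identity −4·440 + 9·198 = 22. Containment (⊇): the Bézout identity exhibits 22 as an element of (440, 198), giving (22) ⊆ (440, 198). Containment (⊆): since 22 | 440 and 22 | 198 (440 = 22·20, 198 = 22·9), every Z-linear combination of 440 and 198 is divisible by 22, so (440, 198) ⊆ (22). Therefore (440, 198) = (22), d = 22.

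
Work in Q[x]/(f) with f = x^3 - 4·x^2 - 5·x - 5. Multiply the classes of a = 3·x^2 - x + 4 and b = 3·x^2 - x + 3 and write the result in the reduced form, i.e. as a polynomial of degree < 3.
a · b ≡ 187·x^2 + 188·x + 162 (mod f(x))

First multiply in Q[x] without reducing: a · b = 9·x^4 - 6·x^3 + 22·x^2 - 7·x + 12. Now divide by f(x) = x^3 - 4·x^2 - 5·x - 5, eliminating the leading term at each step:
  leading term 9·x^4: subtract (9·x)·f(x) = 9·x^4 - 36·x^3 - 45·x^2 - 45·x, leaving 30·x^3 + 67·x^2 + 38·x + 12
  leading term 30·x^3: subtract (30)·f(x) = 30·x^3 - 120·x^2 - 150·x - 150, leaving 187·x^2 + 188·x + 162
The degree is now < 3, so this is the remainder. Hence a · b ≡ 187·x^2 + 188·x + 162 in Q[x]/(f).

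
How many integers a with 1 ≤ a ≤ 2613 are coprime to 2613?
1584

The number of a ∈ {1, ..., 2613} with gcd(a, 2613) = 1 is by definition Euler's totient φ(2613). φ is multiplicative, with φ(p^e) = p^e − p^(e−1). Factorise 2613 = 3 · 13 · 67. Then
  φ(2613) = (3 − 1) · (13 − 1) · (67 − 1) = 2 · 12 · 66 = 1584.
So there are 1584 such integers.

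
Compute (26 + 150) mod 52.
20

Reduce the summands first: 150 ≡ 46 (mod 52), so 26 + 150 ≡ 26 + 46 (mod 52). 26 + 46 = 72; 72 = 1·52 + 20, so (26 + 150) mod 52 = 20.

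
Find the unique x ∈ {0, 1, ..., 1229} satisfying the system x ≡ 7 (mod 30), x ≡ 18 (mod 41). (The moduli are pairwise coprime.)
The moduli 30, 41 are pairwise coprime, so by the CRT there is a unique solution mod 30·41 = 1230.
Solve by successive substitution. Start with x ≡ 7 (mod 30).
  Combine with x ≡ 18 (mod 41): write x = 7 + 30·t and require 7 + 30·t ≡ 18 (mod 41), i.e. 30·t ≡ 18 − 7 ≡ 11 (mod 41). Since 30^(−1) ≡ 26 (mod 41), t ≡ 26·11 ≡ 40 (mod 41). So x ≡ 7 + 30·40 = 1207 (mod 1230).
Unique solution in [0, 1230): x = 1207.

Final answer: x ≡ 1207 (mod 1230); the representative in [0, 1230) is 1207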